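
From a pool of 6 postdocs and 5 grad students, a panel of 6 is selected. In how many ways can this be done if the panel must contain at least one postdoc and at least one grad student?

461

Total 6-person selections from all 11: C(11,6) = 462.
Subtract selections that omit an entire group: no postdocs → C(5,6) = 0; no grad students → C(6,6) = 1.
Both groups omitted at once is impossible, so 462 − 1 = 461.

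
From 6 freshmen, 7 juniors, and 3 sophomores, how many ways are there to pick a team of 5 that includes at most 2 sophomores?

Split by how many sophomores are chosen (0 through 2).
Sum: C(3,0)·C(13,5) + C(3,1)·C(13,4) + C(3,2)·C(13,3) = 1287 + 2145 + 858 = 4290.

4290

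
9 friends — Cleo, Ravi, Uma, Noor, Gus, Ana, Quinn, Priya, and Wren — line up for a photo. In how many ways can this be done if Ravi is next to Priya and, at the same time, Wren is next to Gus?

20160

Treat {Ravi,Priya} as one block (2 orders) and {Wren,Gus} as another (2 orders).
That leaves 7 units to arrange: 2 × 2 × 7! = 4 × 5040 = 20160.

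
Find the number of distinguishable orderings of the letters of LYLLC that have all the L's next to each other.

Treat the 3 copies of L as a single block. The multiset to arrange is then {LLL, C, Y}, 3 items in all.
All 3 items are distinct, so there are (3)! = 6 arrangements.

6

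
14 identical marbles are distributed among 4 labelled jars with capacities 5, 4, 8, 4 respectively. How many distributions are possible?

Without the upper bounds there are C(17,3) = 680 ways to split 14 among 4 jars.
Subtract solutions that violate a single cap (substitute x_i' = x_i − (cap_i+1)): x_1 ≥ 6 gives C(11,3) = 165; x_2 ≥ 5 gives C(12,3) = 220; x_3 ≥ 9 gives C(8,3) = 56; x_4 ≥ 5 gives C(12,3) = 220. Together 661.
Add back pairs where two caps are both exceeded: 20 + 0 + 20 + 1 + 35 + 1 = 77.
By inclusion–exclusion the count is 680 − 661 + 77 = 96.

96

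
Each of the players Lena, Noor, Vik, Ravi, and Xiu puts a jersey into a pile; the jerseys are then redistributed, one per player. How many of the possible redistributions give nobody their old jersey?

44

Count assignments avoiding every fixed point. For any j of the 5 players fixed to their old jersey, the other 5−j can be arranged in (5−j)! ways.
By inclusion–exclusion this is Σ_{j=0}^{5} (−1)^j C(5,j)·(5−j)!.
Computing: 120 − 120 + 60 − 20 + 5 − 1 = 44.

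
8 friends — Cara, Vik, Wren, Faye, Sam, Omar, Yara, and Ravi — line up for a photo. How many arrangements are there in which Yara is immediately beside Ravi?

Glue Yara and Ravi into one block (2 internal orders), leaving 7 units to arrange in a row.
So the count is 2·(7)! = 10080.

10080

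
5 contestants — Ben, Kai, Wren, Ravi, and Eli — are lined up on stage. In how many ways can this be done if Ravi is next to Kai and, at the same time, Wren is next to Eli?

Treat {Ravi,Kai} as one block (2 orders) and {Wren,Eli} as another (2 orders).
That leaves 3 units to arrange: 2 × 2 × 3! = 4 × 6 = 24.

24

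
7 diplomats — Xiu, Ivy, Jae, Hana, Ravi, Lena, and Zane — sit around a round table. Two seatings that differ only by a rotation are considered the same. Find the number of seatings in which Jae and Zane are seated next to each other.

240

Glue Jae and Zane into a block (2 internal orders). Seating 6 units around a circle gives (5)! arrangements.
So 2 × (5)! = 2 × 120 = 240.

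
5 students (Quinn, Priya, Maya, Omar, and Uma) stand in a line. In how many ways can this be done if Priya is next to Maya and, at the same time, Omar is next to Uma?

Treat {Priya,Maya} as one block (2 orders) and {Omar,Uma} as another (2 orders).
That leaves 3 units to arrange: 2 × 2 × 3! = 4 × 6 = 24.

24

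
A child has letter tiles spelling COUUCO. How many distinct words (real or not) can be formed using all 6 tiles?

90

Letter multiplicities in COUUCO: C×2, O×2, U×2.
The number of distinct arrangements is 6!/(2!·2!·2!) = 720/8 = 90.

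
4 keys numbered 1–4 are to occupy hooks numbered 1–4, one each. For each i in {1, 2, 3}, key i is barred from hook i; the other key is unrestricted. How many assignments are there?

Let Aᵢ (for i ∈ {1, 2, 3}) be the placements that put key i in its forbidden hook. Any j of these fix j positions, leaving (4−j)! ways to fill the rest, and there are C(3,j) ways to pick which j.
By inclusion–exclusion, the number of valid placements is Σ_{j=0}^{3} (−1)^j C(3,j)·(4−j)!.
Computing: 24 − 18 + 6 − 1 = 11.

11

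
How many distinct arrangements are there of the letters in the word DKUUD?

Letter multiplicities in DKUUD: D×2, K×1, U×2.
So there are 5! / (2!·2!) = 30 distinguishable arrangements.

30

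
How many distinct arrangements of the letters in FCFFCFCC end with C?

Fix C in the last position and arrange the remaining 7 letters.
Those 7 letters have C appearing 3 times and F appearing 4 times, giving (7)!/(4!·3!) = 35.

35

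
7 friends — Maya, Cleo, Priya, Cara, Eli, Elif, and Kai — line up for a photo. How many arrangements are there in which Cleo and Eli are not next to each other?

There are 7! = 5040 arrangements in all. If Cleo and Eli are adjacent, merging them into one block gives 2·(6)! = 1440 arrangements.
Complementary counting: 5040 − 1440 = 3600.

3600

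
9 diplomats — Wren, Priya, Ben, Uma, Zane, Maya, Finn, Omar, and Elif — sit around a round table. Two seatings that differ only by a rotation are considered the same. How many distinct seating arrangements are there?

Seat Wren anywhere (absorbing the rotational symmetry), then permute the other 8: (8)! = 40320.

40320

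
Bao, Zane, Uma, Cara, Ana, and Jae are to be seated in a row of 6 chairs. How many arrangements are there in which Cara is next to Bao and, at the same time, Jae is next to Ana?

96

Treat {Cara,Bao} as one block (2 orders) and {Jae,Ana} as another (2 orders).
That leaves 4 units to arrange: 2 × 2 × 4! = 4 × 24 = 96.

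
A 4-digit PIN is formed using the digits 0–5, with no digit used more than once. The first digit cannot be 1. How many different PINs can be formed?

300

The first digit has 6−1 = 5 choices (anything except 1).
The remaining 3 digits are filled from the other 5 symbols without repetition: 5 × 4 × 3 = 60.
Total: 5 × 60 = 300.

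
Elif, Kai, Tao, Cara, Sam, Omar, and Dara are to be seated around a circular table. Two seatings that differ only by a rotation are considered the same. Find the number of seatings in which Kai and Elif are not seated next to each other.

480

Without the restriction there are (6)! = 720 seatings.
Seatings with Kai beside Elif: treat them as a block with 2 internal orders, giving 2 × (5)! = 240.
Subtracting, 720 − 240 = 480.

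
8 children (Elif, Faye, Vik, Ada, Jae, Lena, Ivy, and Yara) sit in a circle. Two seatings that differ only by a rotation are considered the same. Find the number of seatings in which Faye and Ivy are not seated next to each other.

Without the restriction there are (7)! = 5040 seatings.
Seatings with Faye beside Ivy: treat them as a block with 2 internal orders, giving 2 × (6)! = 1440.
Subtracting, 5040 − 1440 = 3600.

3600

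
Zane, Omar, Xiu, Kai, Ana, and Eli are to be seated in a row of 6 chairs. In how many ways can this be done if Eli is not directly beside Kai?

480

There are 6! = 720 arrangements in all. If Eli and Kai are adjacent, merging them into one block gives 2·(5)! = 240 arrangements.
So 720 − 240 = 480 arrangements keep them apart.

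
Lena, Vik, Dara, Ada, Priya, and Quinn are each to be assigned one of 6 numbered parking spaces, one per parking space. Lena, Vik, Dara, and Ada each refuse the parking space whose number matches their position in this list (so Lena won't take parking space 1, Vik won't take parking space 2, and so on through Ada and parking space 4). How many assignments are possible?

Let Aᵢ (for 1 ≤ i ≤ 4) be the placements that put person i in their forbidden parking space. Any j of these fix j positions, leaving (6−j)! ways to fill the rest, and there are C(4,j) ways to pick which j.
By inclusion–exclusion, the number of valid placements is Σ_{j=0}^{4} (−1)^j C(4,j)·(6−j)!.
Computing: 720 − 480 + 144 − 24 + 2 = 362.

362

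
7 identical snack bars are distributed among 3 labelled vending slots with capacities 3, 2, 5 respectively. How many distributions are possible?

By stars and bars, unrestricted non-negative solutions to x_1+…+x_3 = 7 number C(7+2,2) = 36.
Subtract solutions that violate a single cap (substitute x_i' = x_i − (cap_i+1)): x_1 ≥ 4 gives C(5,2) = 10; x_2 ≥ 3 gives C(6,2) = 15; x_3 ≥ 6 gives C(3,2) = 3. Together 28.
Add back pairs where two caps are both exceeded: 1 + 0 + 0 = 1.
By inclusion–exclusion the count is 36 − 28 + 1 = 9.

9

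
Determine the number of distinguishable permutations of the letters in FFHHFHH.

Letter multiplicities in FFHHFHH: F×3, H×4.
Dividing 7! = 5040 by 4!·3! = 144 for the repeated letters gives 35.

35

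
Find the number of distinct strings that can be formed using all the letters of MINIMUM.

MINIMUM has 7 letters with I appearing twice and M appearing 3 times.
So there are 7! / (3!·2!) = 420 distinguishable arrangements.

420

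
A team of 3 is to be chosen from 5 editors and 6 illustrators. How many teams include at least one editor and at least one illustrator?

135

Total 3-person selections from all 11: C(11,3) = 165.
Subtract selections that omit an entire group: no editors → C(6,3) = 20; no illustrators → C(5,3) = 10.
Both groups omitted at once is impossible, so 165 − 30 = 135.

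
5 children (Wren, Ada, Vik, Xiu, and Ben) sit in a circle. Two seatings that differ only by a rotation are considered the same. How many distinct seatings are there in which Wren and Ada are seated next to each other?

Glue Wren and Ada into a block (2 internal orders). Seating 4 units around a circle gives (3)! arrangements.
So 2 × (3)! = 2 × 6 = 12.

12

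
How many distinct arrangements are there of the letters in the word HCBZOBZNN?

45360

The 9 letters of HCBZOBZNN have repeats: B appearing twice, N appearing twice, and Z appearing twice.
So there are 9! / (2!·2!·2!) = 45360 distinguishable arrangements.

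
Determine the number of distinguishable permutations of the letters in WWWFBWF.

105

The 7 letters of WWWFBWF have repeats: F appearing twice and W appearing 4 times.
So there are 7! / (4!·2!) = 105 distinguishable arrangements.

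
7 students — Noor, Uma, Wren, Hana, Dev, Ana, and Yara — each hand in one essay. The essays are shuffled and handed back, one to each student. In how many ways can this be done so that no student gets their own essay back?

1854

Count assignments avoiding every fixed point. For any j of the 7 students fixed to their own essay, the other 7−j can be arranged in (7−j)! ways.
By inclusion–exclusion this is Σ_{j=0}^{7} (−1)^j C(7,j)·(7−j)!.
Computing: 5040 − 5040 + 2520 − 840 + 210 − 42 + 7 − 1 = 1854.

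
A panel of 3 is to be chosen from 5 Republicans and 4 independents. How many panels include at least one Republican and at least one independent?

70

Unrestricted: C(9,3) = 84 ways to pick any 3 of the 9.
Selections missing a whole group: no Republicans → C(4,3) = 4; no independents → C(5,3) = 10.
Both groups omitted at once is impossible, so 84 − 14 = 70.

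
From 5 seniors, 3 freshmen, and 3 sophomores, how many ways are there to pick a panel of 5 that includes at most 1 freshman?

Split by how many freshmen are chosen (0 through 1).
Sum: C(3,0)·C(8,5) + C(3,1)·C(8,4) = 56 + 210 = 266.

266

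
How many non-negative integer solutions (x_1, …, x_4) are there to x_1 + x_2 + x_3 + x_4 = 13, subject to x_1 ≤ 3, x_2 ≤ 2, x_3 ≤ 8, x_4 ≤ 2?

10

Ignoring the caps, the number of non-negative solutions to x_1+…+x_4 = 13 is C(16,3) = 560.
Subtract solutions that violate a single cap (substitute x_i' = x_i − (cap_i+1)): x_1 ≥ 4 gives C(12,3) = 220; x_2 ≥ 3 gives C(13,3) = 286; x_3 ≥ 9 gives C(7,3) = 35; x_4 ≥ 3 gives C(13,3) = 286. Together 827.
Add back pairs where two caps are both exceeded: 84 + 1 + 84 + 4 + 120 + 4 = 297.
Subtract triples: 0 + 20 + 0 + 0 = 20.
By inclusion–exclusion the count is 560 − 827 + 297 − 20 = 10.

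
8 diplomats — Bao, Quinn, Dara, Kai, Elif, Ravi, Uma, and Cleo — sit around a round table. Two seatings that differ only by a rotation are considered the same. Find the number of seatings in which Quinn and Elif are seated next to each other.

1440

Treat {Quinn, Elif} as one unit (2 internal orders) and seat the resulting 7 units around the table: (6)! circular arrangements.
So 2 × (6)! = 2 × 720 = 1440.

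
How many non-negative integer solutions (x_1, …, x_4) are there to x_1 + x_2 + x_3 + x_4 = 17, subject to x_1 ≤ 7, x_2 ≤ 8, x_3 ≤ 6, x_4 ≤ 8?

By stars and bars, unrestricted non-negative solutions to x_1+…+x_4 = 17 number C(17+3,3) = 1140.
Subtract solutions that violate a single cap (substitute x_i' = x_i − (cap_i+1)): x_1 ≥ 8 gives C(12,3) = 220; x_2 ≥ 9 gives C(11,3) = 165; x_3 ≥ 7 gives C(13,3) = 286; x_4 ≥ 9 gives C(11,3) = 165. Together 836.
Add back pairs where two caps are both exceeded: 1 + 10 + 1 + 4 + 0 + 4 = 20.
By inclusion–exclusion the count is 1140 − 836 + 20 = 324.

324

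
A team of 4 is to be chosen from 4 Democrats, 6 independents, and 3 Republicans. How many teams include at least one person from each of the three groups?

360

Total 4-person selections from all 13: C(13,4) = 715.
Subtract selections that omit an entire group: no Democrats → C(9,4) = 126; no independents → C(7,4) = 35; no Republicans → C(10,4) = 210.
Add back selections omitting two groups (i.e. drawn from a single group): C(4,4) + C(6,4) + C(3,4) = 16.
By inclusion–exclusion: 715 − 371 + 16 = 360.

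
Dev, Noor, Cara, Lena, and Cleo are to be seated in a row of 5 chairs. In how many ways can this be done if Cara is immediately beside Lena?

48

Treat {Cara, Lena} as a single unit. There are 4 units to order, and the pair itself can be ordered 2 ways.
That gives 2 × 4! = 2 × 24 = 48.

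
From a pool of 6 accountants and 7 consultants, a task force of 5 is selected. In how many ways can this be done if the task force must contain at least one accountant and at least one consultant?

Unrestricted: C(13,5) = 1287 ways to pick any 5 of the 13.
Selections missing a whole group: no accountants → C(7,5) = 21; no consultants → C(6,5) = 6.
Both groups omitted at once is impossible, so 1287 − 27 = 1260.

1260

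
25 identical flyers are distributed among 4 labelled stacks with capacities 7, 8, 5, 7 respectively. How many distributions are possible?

Ignoring the caps, the number of non-negative solutions to x_1+…+x_4 = 25 is C(28,3) = 3276.
Subtract solutions that violate a single cap (substitute x_i' = x_i − (cap_i+1)): x_1 ≥ 8 gives C(20,3) = 1140; x_2 ≥ 9 gives C(19,3) = 969; x_3 ≥ 6 gives C(22,3) = 1540; x_4 ≥ 8 gives C(20,3) = 1140. Together 4789.
Add back pairs where two caps are both exceeded: 165 + 364 + 220 + 286 + 165 + 364 = 1564.
Subtract triples: 10 + 1 + 20 + 10 = 41.
By inclusion–exclusion the count is 3276 − 4789 + 1564 − 41 = 10.

10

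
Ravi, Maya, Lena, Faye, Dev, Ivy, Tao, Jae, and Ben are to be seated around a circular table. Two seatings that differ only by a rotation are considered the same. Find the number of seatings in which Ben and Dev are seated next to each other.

10080

Treat {Ben, Dev} as one unit (2 internal orders) and seat the resulting 8 units around the table: (7)! circular arrangements.
So 2 × (7)! = 2 × 5040 = 10080.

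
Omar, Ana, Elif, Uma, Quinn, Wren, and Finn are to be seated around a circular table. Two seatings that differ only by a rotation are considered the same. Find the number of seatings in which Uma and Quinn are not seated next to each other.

480

Without the restriction there are (6)! = 720 seatings.
Those with Uma next to Quinn: fuse the pair into one unit and seat 6 units around a circle — 2·(5)! = 240.
Subtracting, 720 − 240 = 480.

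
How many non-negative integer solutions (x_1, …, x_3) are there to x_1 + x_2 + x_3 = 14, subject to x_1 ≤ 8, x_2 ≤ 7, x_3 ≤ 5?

27

Without the upper bounds there are C(16,2) = 120 ways to split 14 among 3 variables.
Subtract solutions that violate a single cap (substitute x_i' = x_i − (cap_i+1)): x_1 ≥ 9 gives C(7,2) = 21; x_2 ≥ 8 gives C(8,2) = 28; x_3 ≥ 6 gives C(10,2) = 45. Together 94.
Add back pairs where two caps are both exceeded: 0 + 0 + 1 = 1.
By inclusion–exclusion the count is 120 − 94 + 1 = 27.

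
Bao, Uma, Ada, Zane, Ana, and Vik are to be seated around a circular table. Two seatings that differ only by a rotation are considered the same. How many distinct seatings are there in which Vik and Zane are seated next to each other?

Treat {Vik, Zane} as one unit (2 internal orders) and seat the resulting 5 units around the table: (4)! circular arrangements.
So 2 × (4)! = 2 × 24 = 48.

48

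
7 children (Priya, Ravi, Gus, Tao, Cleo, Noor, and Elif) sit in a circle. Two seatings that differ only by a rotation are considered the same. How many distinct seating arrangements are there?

720

Seat Priya anywhere (absorbing the rotational symmetry), then permute the other 6: (6)! = 720.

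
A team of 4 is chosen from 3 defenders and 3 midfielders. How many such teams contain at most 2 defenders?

Split by how many defenders are chosen (0 through 2).
Sum: C(3,0)·C(3,4) + C(3,1)·C(3,3) + C(3,2)·C(3,2) = 0 + 3 + 9 = 12.

12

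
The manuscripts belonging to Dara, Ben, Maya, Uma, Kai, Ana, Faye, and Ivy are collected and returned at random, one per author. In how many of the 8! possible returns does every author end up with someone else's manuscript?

14833

This is the derangement count D_8: permutations of 8 items with no fixed point.
By inclusion–exclusion this is Σ_{j=0}^{8} (−1)^j C(8,j)·(8−j)!.
Computing: 40320 − 40320 + 20160 − 6720 + 1680 − 336 + 56 − 8 + 1 = 14833.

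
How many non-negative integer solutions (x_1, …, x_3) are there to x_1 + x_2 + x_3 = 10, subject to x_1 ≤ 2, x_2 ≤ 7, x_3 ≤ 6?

Without the upper bounds there are C(12,2) = 66 ways to split 10 among 3 variables.
Subtract solutions that violate a single cap (substitute x_i' = x_i − (cap_i+1)): x_1 ≥ 3 gives C(9,2) = 36; x_2 ≥ 8 gives C(4,2) = 6; x_3 ≥ 7 gives C(5,2) = 10. Together 52.
Add back pairs where two caps are both exceeded: 0 + 1 + 0 = 1.
By inclusion–exclusion the count is 66 − 52 + 1 = 15.

15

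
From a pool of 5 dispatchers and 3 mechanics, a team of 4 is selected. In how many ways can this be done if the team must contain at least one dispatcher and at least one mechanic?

65

Unrestricted: C(8,4) = 70 ways to pick any 4 of the 8.
Subtract selections that omit an entire group: no dispatchers → C(3,4) = 0; no mechanics → C(5,4) = 5.
Both groups omitted at once is impossible, so 70 − 5 = 65.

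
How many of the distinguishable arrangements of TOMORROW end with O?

With the last slot taken by O, it remains to arrange the other 7 letters (TMORROW).
Those 7 letters have O appearing twice and R appearing twice, giving (7)!/(2!·2!) = 1260.

1260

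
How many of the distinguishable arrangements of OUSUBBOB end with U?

420

With the last slot taken by U, it remains to arrange the other 7 letters (OSUBBOB).
Those 7 letters have B appearing 3 times and O appearing twice, giving (7)!/(3!·2!) = 420.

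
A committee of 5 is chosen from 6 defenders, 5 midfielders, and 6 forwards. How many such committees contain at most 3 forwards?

6017

Split by how many forwards are chosen (0 through 3).
Sum: C(6,0)·C(11,5) + C(6,1)·C(11,4) + C(6,2)·C(11,3) + C(6,3)·C(11,2) = 462 + 1980 + 2475 + 1100 = 6017.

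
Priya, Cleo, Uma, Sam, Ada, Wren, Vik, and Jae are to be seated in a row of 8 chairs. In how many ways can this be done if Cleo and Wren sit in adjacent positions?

10080

Glue Cleo and Wren into one block (2 internal orders), leaving 7 units to arrange in a row.
That gives 2 × 7! = 2 × 5040 = 10080.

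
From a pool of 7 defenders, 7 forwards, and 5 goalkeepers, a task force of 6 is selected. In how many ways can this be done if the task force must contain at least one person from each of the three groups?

22295

Total 6-person selections from all 19: C(19,6) = 27132.
Subtract selections that omit an entire group: no defenders → C(12,6) = 924; no forwards → C(12,6) = 924; no goalkeepers → C(14,6) = 3003.
Add back selections omitting two groups (i.e. drawn from a single group): C(7,6) + C(7,6) + C(5,6) = 14.
By inclusion–exclusion: 27132 − 4851 + 14 = 22295.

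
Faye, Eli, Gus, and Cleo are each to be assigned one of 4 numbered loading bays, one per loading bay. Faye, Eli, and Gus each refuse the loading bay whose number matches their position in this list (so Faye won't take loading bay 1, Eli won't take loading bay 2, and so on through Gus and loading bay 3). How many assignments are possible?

Let Aᵢ (for i ∈ {1, 2, 3}) be the placements that put person i in their forbidden loading bay. Any j of these fix j positions, leaving (4−j)! ways to fill the rest, and there are C(3,j) ways to pick which j.
By inclusion–exclusion, the number of valid placements is Σ_{j=0}^{3} (−1)^j C(3,j)·(4−j)!.
Computing: 24 − 18 + 6 − 1 = 11.

11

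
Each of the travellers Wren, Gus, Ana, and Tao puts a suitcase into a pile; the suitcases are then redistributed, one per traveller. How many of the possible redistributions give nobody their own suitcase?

Count assignments avoiding every fixed point. For any j of the 4 travellers fixed to their own suitcase, the other 4−j can be arranged in (4−j)! ways.
By inclusion–exclusion this is Σ_{j=0}^{4} (−1)^j C(4,j)·(4−j)!.
Computing: 24 − 24 + 12 − 4 + 1 = 9.

9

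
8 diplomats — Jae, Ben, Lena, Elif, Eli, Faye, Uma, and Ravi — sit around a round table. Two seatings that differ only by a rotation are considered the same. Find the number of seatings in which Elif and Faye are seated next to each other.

Treat {Elif, Faye} as one unit (2 internal orders) and seat the resulting 7 units around the table: (6)! circular arrangements.
So 2 × (6)! = 2 × 720 = 1440.

1440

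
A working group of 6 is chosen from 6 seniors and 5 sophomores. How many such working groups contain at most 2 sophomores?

181

Split by how many sophomores are chosen (0 through 2).
Sum: C(5,0)·C(6,6) + C(5,1)·C(6,5) + C(5,2)·C(6,4) = 1 + 30 + 150 = 181.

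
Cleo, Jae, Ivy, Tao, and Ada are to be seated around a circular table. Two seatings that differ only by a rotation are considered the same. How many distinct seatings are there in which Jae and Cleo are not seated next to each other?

12

All circular seatings of 5 people number (4)! = 24.
Those with Jae next to Cleo: fuse the pair into one unit and seat 4 units around a circle — 2·(3)! = 12.
Subtracting, 24 − 12 = 12.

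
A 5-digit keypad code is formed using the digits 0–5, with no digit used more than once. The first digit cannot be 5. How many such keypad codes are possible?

The first digit has 6−1 = 5 choices (anything except 5).
The remaining 4 digits are filled from the other 5 symbols without repetition: 5 × 4 × 3 × 2 = 120.
Total: 5 × 120 = 600.

600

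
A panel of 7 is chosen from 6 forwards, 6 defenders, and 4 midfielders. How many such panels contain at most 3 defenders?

Split by how many defenders are chosen (0 through 3).
Sum: C(6,0)·C(10,7) + C(6,1)·C(10,6) + C(6,2)·C(10,5) + C(6,3)·C(10,4) = 120 + 1260 + 3780 + 4200 = 9360.

9360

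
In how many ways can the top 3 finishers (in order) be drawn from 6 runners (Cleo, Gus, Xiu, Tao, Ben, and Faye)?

This is an ordered selection of 3 from 6: P(6,3).
That gives 6 × 5 × 4 = 120.

120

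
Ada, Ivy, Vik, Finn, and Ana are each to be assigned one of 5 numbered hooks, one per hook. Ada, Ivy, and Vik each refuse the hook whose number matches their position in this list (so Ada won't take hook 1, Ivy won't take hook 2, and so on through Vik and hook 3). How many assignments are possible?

64

Let Aᵢ (for i ∈ {1, 2, 3}) be the placements that put person i in their forbidden hook. Any j of these fix j positions, leaving (5−j)! ways to fill the rest, and there are C(3,j) ways to pick which j.
By inclusion–exclusion, the number of valid placements is Σ_{j=0}^{3} (−1)^j C(3,j)·(5−j)!.
Computing: 120 − 72 + 18 − 2 = 64.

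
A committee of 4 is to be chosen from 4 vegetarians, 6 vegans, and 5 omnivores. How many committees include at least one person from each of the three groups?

Total 4-person selections from all 15: C(15,4) = 1365.
Subtract selections that omit an entire group: no vegetarians → C(11,4) = 330; no vegans → C(9,4) = 126; no omnivores → C(10,4) = 210.
Add back selections omitting two groups (i.e. drawn from a single group): C(4,4) + C(6,4) + C(5,4) = 21.
By inclusion–exclusion: 1365 − 666 + 21 = 720.

720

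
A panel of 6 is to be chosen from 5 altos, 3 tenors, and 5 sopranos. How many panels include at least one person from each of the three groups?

Total 6-person selections from all 13: C(13,6) = 1716.
Subtract selections that omit an entire group: no altos → C(8,6) = 28; no tenors → C(10,6) = 210; no sopranos → C(8,6) = 28.
Add back selections omitting two groups (i.e. drawn from a single group): C(5,6) + C(3,6) + C(5,6) = 0.
By inclusion–exclusion: 1716 − 266 + 0 = 1450.

1450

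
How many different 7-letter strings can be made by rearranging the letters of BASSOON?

BASSOON has 7 letters with O appearing twice and S appearing twice.
The number of distinct arrangements is 7!/(2!·2!) = 5040/4 = 1260.

1260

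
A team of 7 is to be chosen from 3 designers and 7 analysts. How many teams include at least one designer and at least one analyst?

119

Total 7-person selections from all 10: C(10,7) = 120.
Selections missing a whole group: no designers → C(7,7) = 1; no analysts → C(3,7) = 0.
Both groups omitted at once is impossible, so 120 − 1 = 119.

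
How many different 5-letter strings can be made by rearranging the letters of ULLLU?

ULLLU has 5 letters with L appearing 3 times and U appearing twice.
The number of distinct arrangements is 5!/(3!·2!) = 120/12 = 10.

10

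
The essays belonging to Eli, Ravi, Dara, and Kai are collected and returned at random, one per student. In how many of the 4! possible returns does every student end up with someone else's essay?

9

Let Aᵢ be the assignments in which student i gets their own essay. We want the size of the complement of A₁∪…∪A_4.
By inclusion–exclusion this is Σ_{j=0}^{4} (−1)^j C(4,j)·(4−j)!.
Computing: 24 − 24 + 12 − 4 + 1 = 9.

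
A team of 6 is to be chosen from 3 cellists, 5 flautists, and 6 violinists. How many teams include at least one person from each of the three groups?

Unrestricted: C(14,6) = 3003 ways to pick any 6 of the 14.
Subtract selections that omit an entire group: no cellists → C(11,6) = 462; no flautists → C(9,6) = 84; no violinists → C(8,6) = 28.
Add back selections omitting two groups (i.e. drawn from a single group): C(3,6) + C(5,6) + C(6,6) = 1.
By inclusion–exclusion: 3003 − 574 + 1 = 2430.

2430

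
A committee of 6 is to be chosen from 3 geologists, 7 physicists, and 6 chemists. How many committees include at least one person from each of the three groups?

6006

With no constraint there are C(16,6) = 8008 possible selections.
Subtract selections that omit an entire group: no geologists → C(13,6) = 1716; no physicists → C(9,6) = 84; no chemists → C(10,6) = 210.
Add back selections omitting two groups (i.e. drawn from a single group): C(3,6) + C(7,6) + C(6,6) = 8.
By inclusion–exclusion: 8008 − 2010 + 8 = 6006.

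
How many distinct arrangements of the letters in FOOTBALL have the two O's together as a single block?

Treat the 2 copies of O as a single block. The multiset to arrange is then {OO, A, B, F, L, L, T}, 7 items in all.
That gives (7)!/(2!) = 2520 arrangements.

2520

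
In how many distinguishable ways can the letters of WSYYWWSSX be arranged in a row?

5040

Letter multiplicities in WSYYWWSSX: S×3, W×3, X×1, Y×2.
So there are 9! / (3!·3!·2!) = 5040 distinguishable arrangements.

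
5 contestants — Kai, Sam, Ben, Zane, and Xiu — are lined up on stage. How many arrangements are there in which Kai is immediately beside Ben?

Glue Kai and Ben into one block (2 internal orders), leaving 4 units to arrange in a row.
So the count is 2·(4)! = 48.

48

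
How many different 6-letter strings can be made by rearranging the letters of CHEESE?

CHEESE has 6 letters with E appearing 3 times.
So there are 6! / (3!) = 120 distinguishable arrangements.

120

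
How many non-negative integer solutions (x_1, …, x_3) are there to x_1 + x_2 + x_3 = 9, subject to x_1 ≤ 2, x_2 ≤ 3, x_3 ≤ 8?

By stars and bars, unrestricted non-negative solutions to x_1+…+x_3 = 9 number C(9+2,2) = 55.
Subtract solutions that violate a single cap (substitute x_i' = x_i − (cap_i+1)): x_1 ≥ 3 gives C(8,2) = 28; x_2 ≥ 4 gives C(7,2) = 21; x_3 ≥ 9 gives C(2,2) = 1. Together 50.
Add back pairs where two caps are both exceeded: 6 + 0 + 0 = 6.
By inclusion–exclusion the count is 55 − 50 + 6 = 11.

11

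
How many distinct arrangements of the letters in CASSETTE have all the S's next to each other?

Treat the 2 copies of S as a single block. The multiset to arrange is then {SS, A, C, E, E, T, T}, 7 items in all.
That gives (7)!/(2!·2!) = 1260 arrangements.

1260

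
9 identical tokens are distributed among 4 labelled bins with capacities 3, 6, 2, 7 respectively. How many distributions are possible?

Without the upper bounds there are C(12,3) = 220 ways to split 9 among 4 bins.
Subtract solutions that violate a single cap (substitute x_i' = x_i − (cap_i+1)): x_1 ≥ 4 gives C(8,3) = 56; x_2 ≥ 7 gives C(5,3) = 10; x_3 ≥ 3 gives C(9,3) = 84; x_4 ≥ 8 gives C(4,3) = 4. Together 154.
Add back pairs where two caps are both exceeded: 0 + 10 + 0 + 0 + 0 + 0 = 10.
By inclusion–exclusion the count is 220 − 154 + 10 = 76.

76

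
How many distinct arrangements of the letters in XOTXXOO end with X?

60

Fix X in the last position and arrange the remaining 6 letters.
Those 6 letters have O appearing 3 times and X appearing twice, giving (6)!/(3!·2!) = 60.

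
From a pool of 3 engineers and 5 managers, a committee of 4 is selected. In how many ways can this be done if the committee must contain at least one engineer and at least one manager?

With no constraint there are C(8,4) = 70 possible selections.
Selections missing a whole group: no engineers → C(5,4) = 5; no managers → C(3,4) = 0.
Both groups omitted at once is impossible, so 70 − 5 = 65.

65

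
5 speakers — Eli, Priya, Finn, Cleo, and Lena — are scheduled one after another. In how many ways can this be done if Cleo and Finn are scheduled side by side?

48

Glue Cleo and Finn into one block (2 internal orders), leaving 4 units to arrange in a row.
That gives 2 × 4! = 2 × 24 = 48.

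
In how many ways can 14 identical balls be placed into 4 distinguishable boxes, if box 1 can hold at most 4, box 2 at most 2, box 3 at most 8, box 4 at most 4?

31

By stars and bars, unrestricted non-negative solutions to x_1+…+x_4 = 14 number C(14+3,3) = 680.
Subtract solutions that violate a single cap (substitute x_i' = x_i − (cap_i+1)): x_1 ≥ 5 gives C(12,3) = 220; x_2 ≥ 3 gives C(14,3) = 364; x_3 ≥ 9 gives C(8,3) = 56; x_4 ≥ 5 gives C(12,3) = 220. Together 860.
Add back pairs where two caps are both exceeded: 84 + 1 + 35 + 10 + 84 + 1 = 215.
Subtract triples: 0 + 4 + 0 + 0 = 4.
By inclusion–exclusion the count is 680 − 860 + 215 − 4 = 31.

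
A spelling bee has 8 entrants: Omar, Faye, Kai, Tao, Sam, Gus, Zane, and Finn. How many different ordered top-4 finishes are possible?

1680

This is an ordered selection of 4 from 8: P(8,4).
That gives 8 × 7 × 6 × 5 = 1680.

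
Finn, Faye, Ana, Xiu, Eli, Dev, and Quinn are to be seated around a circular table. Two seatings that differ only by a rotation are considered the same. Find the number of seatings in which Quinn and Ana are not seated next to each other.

Without the restriction there are (6)! = 720 seatings.
Those with Quinn next to Ana: fuse the pair into one unit and seat 6 units around a circle — 2·(5)! = 240.
Subtracting, 720 − 240 = 480.

480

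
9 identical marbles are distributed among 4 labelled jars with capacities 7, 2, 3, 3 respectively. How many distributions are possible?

Ignoring the caps, the number of non-negative solutions to x_1+…+x_4 = 9 is C(12,3) = 220.
Subtract solutions that violate a single cap (substitute x_i' = x_i − (cap_i+1)): x_1 ≥ 8 gives C(4,3) = 4; x_2 ≥ 3 gives C(9,3) = 84; x_3 ≥ 4 gives C(8,3) = 56; x_4 ≥ 4 gives C(8,3) = 56. Together 200.
Add back pairs where two caps are both exceeded: 0 + 0 + 0 + 10 + 10 + 4 = 24.
By inclusion–exclusion the count is 220 − 200 + 24 = 44.

44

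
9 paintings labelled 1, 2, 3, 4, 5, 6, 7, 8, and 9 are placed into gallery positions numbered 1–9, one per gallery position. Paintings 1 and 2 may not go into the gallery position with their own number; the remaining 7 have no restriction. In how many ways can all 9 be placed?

Let Aᵢ (for i ∈ {1, 2}) be the placements that put painting i in its forbidden gallery position. Any j of these fix j positions, leaving (9−j)! ways to fill the rest, and there are C(2,j) ways to pick which j.
By inclusion–exclusion, the number of valid placements is Σ_{j=0}^{2} (−1)^j C(2,j)·(9−j)!.
Computing: 362880 − 80640 + 5040 = 287280.

287280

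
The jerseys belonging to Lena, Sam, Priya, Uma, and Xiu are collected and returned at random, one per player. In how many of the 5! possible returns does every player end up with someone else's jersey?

Count assignments avoiding every fixed point. For any j of the 5 players fixed to their old jersey, the other 5−j can be arranged in (5−j)! ways.
By inclusion–exclusion this is Σ_{j=0}^{5} (−1)^j C(5,j)·(5−j)!.
Computing: 120 − 120 + 60 − 20 + 5 − 1 = 44.

44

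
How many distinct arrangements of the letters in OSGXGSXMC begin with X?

10080

With the first slot taken by X, it remains to arrange the other 8 letters (OSGGSXMC).
Those 8 letters have G appearing twice and S appearing twice, giving (8)!/(2!·2!) = 10080.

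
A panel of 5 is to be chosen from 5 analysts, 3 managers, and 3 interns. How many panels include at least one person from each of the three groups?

345

Unrestricted: C(11,5) = 462 ways to pick any 5 of the 11.
Subtract selections that omit an entire group: no analysts → C(6,5) = 6; no managers → C(8,5) = 56; no interns → C(8,5) = 56.
Add back selections omitting two groups (i.e. drawn from a single group): C(5,5) + C(3,5) + C(3,5) = 1.
By inclusion–exclusion: 462 − 118 + 1 = 345.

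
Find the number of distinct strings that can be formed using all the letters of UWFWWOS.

UWFWWOS has 7 letters with W appearing 3 times.
So there are 7! / (3!) = 840 distinguishable arrangements.

840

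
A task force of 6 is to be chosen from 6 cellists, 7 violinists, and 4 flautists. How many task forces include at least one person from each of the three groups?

9996

Unrestricted: C(17,6) = 12376 ways to pick any 6 of the 17.
Subtract selections that omit an entire group: no cellists → C(11,6) = 462; no violinists → C(10,6) = 210; no flautists → C(13,6) = 1716.
Add back selections omitting two groups (i.e. drawn from a single group): C(6,6) + C(7,6) + C(4,6) = 8.
By inclusion–exclusion: 12376 − 2388 + 8 = 9996.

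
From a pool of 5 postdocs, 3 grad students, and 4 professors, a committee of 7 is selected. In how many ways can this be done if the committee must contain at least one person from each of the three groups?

Unrestricted: C(12,7) = 792 ways to pick any 7 of the 12.
Subtract selections that omit an entire group: no postdocs → C(7,7) = 1; no grad students → C(9,7) = 36; no professors → C(8,7) = 8.
Add back selections omitting two groups (i.e. drawn from a single group): C(5,7) + C(3,7) + C(4,7) = 0.
By inclusion–exclusion: 792 − 45 + 0 = 747.

747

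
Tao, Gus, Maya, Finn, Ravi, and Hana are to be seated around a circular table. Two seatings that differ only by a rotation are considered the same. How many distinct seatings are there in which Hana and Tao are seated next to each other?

Treat {Hana, Tao} as one unit (2 internal orders) and seat the resulting 5 units around the table: (4)! circular arrangements.
So 2 × (4)! = 2 × 24 = 48.

48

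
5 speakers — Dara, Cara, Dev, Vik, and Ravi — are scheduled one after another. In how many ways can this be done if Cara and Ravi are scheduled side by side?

Glue Cara and Ravi into one block (2 internal orders), leaving 4 units to arrange in a row.
That gives 2 × 4! = 2 × 24 = 48.

48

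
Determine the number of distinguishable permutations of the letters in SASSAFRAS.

2520

SASSAFRAS has 9 letters with A appearing 3 times and S appearing 4 times.
Dividing 9! = 362880 by 4!·3! = 144 for the repeated letters gives 2520.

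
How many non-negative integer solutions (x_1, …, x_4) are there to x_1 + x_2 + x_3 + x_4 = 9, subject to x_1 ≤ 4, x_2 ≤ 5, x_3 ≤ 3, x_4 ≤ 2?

41

Without the upper bounds there are C(12,3) = 220 ways to split 9 among 4 variables.
Subtract solutions that violate a single cap (substitute x_i' = x_i − (cap_i+1)): x_1 ≥ 5 gives C(7,3) = 35; x_2 ≥ 6 gives C(6,3) = 20; x_3 ≥ 4 gives C(8,3) = 56; x_4 ≥ 3 gives C(9,3) = 84. Together 195.
Add back pairs where two caps are both exceeded: 0 + 1 + 4 + 0 + 1 + 10 = 16.
By inclusion–exclusion the count is 220 − 195 + 16 = 41.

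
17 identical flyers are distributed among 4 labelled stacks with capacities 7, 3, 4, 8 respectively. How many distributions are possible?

Without the upper bounds there are C(20,3) = 1140 ways to split 17 among 4 stacks.
Subtract solutions that violate a single cap (substitute x_i' = x_i − (cap_i+1)): x_1 ≥ 8 gives C(12,3) = 220; x_2 ≥ 4 gives C(16,3) = 560; x_3 ≥ 5 gives C(15,3) = 455; x_4 ≥ 9 gives C(11,3) = 165. Together 1400.
Add back pairs where two caps are both exceeded: 56 + 35 + 1 + 165 + 35 + 20 = 312.
Subtract triples: 1 + 0 + 0 + 0 = 1.
By inclusion–exclusion the count is 1140 − 1400 + 312 − 1 = 51.

51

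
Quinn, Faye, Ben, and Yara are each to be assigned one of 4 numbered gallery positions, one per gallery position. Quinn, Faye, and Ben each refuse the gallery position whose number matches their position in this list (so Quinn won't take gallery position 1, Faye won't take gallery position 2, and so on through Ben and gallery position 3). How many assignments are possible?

11

Let Aᵢ (for i ∈ {1, 2, 3}) be the placements that put person i in their forbidden gallery position. Any j of these fix j positions, leaving (4−j)! ways to fill the rest, and there are C(3,j) ways to pick which j.
By inclusion–exclusion, the number of valid placements is Σ_{j=0}^{3} (−1)^j C(3,j)·(4−j)!.
Computing: 24 − 18 + 6 − 1 = 11.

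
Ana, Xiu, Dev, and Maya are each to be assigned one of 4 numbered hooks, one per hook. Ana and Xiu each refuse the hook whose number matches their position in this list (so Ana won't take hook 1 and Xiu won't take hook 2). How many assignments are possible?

Let Aᵢ (for i ∈ {1, 2}) be the placements that put person i in their forbidden hook. Any j of these fix j positions, leaving (4−j)! ways to fill the rest, and there are C(2,j) ways to pick which j.
By inclusion–exclusion, the number of valid placements is Σ_{j=0}^{2} (−1)^j C(2,j)·(4−j)!.
Computing: 24 − 12 + 2 = 14.

14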